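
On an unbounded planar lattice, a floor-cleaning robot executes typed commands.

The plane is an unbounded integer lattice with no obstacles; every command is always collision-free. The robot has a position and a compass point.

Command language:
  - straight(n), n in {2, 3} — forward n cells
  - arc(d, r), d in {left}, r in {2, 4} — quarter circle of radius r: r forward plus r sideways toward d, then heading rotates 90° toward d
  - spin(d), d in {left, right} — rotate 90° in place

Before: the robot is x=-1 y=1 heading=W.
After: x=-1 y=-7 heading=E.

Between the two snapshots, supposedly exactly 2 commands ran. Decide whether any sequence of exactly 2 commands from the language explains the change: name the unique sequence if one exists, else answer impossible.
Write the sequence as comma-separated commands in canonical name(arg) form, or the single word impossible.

key: cell and facing (now E) both changed — the 2 commands mix motion and turning
begin: x=-1 y=1 heading=W
[1] after arc(left, 4): x=-5 y=-3 heading=S
[2] after arc(left, 4): x=-1 y=-7 heading=E
no other 2-command option fits: unique.

arc(left, 4), arc(left, 4)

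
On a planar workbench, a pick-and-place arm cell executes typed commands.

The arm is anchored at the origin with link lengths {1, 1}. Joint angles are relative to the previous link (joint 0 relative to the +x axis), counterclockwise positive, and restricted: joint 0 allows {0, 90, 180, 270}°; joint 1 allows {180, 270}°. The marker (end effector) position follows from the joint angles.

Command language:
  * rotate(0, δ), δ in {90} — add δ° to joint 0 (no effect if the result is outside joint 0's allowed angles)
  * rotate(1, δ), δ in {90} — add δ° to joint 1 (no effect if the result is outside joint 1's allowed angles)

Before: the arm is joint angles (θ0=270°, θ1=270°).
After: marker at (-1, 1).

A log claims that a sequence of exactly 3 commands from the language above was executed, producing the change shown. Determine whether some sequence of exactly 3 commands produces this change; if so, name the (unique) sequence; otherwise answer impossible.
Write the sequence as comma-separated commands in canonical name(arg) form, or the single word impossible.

rotate(0, 90), rotate(0, 90), rotate(0, 90)

t0: joint angles (θ0=270°, θ1=270°)
1. rotate(0, 90) → joint angles (θ0=0°, θ1=270°)
2. rotate(0, 90) → joint angles (θ0=90°, θ1=270°)
3. rotate(0, 90) → joint angles (θ0=180°, θ1=270°)
all 8 alternatives checked — unique.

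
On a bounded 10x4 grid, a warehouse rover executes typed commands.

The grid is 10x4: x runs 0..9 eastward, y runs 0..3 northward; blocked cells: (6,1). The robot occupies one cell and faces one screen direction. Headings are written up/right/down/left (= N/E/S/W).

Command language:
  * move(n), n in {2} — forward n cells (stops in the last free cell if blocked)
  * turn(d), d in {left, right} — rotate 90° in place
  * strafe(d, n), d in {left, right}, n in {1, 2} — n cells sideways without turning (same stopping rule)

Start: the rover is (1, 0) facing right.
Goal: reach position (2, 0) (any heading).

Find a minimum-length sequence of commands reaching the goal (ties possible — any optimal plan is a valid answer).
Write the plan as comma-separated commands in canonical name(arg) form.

from: (1, 0) facing right
step 1 (turn(left)): (1, 0) facing up
step 2 (strafe(right, 1)): (2, 0) facing up
nothing shorter than 2 reaches the goal.

turn(left), strafe(right, 1)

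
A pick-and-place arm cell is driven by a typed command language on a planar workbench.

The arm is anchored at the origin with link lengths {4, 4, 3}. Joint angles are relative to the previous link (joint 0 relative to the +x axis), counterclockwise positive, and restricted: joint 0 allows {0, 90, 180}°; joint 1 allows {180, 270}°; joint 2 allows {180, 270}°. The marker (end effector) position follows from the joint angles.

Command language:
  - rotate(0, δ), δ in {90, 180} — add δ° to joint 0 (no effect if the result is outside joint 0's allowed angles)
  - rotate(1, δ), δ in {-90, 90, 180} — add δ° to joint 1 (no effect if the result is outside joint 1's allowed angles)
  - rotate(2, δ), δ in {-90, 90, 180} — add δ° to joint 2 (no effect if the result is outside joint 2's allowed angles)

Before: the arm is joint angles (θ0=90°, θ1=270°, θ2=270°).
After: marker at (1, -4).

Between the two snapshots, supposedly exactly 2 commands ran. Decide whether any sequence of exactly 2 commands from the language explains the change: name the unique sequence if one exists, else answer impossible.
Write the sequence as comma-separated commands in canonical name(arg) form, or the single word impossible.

rotate(0, 90), rotate(0, 180)

key: running rotate(0, 180) before rotate(0, 90) would end elsewhere — order is forced
from: joint angles (θ0=90°, θ1=270°, θ2=270°)
[1] after rotate(0, 90): joint angles (θ0=180°, θ1=270°, θ2=270°)
[2] after rotate(0, 180): joint angles (θ0=0°, θ1=270°, θ2=270°)
no rival 2-sequence matches.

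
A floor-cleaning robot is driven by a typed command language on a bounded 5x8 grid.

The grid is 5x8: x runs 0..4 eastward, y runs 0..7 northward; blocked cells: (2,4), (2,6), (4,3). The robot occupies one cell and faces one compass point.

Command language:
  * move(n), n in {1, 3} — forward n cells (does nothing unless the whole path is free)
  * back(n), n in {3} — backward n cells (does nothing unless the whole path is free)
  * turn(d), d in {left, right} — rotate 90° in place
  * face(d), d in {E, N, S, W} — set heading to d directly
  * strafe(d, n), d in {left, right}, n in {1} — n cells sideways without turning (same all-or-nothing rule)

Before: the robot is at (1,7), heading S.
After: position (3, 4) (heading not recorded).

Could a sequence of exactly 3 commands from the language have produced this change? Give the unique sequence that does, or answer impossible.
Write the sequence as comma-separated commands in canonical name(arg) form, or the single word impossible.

strafe(left, 1), strafe(left, 1), move(3)

key: running move(3) before strafe(left, 1) would end elsewhere — order is forced
t0: at (1,7), heading S
[1] after strafe(left, 1): at (2,7), heading S
[2] after strafe(left, 1): at (3,7), heading S
[3] after move(3): at (3,4), heading S
uniquely the one of 1331 3-step routes that fits.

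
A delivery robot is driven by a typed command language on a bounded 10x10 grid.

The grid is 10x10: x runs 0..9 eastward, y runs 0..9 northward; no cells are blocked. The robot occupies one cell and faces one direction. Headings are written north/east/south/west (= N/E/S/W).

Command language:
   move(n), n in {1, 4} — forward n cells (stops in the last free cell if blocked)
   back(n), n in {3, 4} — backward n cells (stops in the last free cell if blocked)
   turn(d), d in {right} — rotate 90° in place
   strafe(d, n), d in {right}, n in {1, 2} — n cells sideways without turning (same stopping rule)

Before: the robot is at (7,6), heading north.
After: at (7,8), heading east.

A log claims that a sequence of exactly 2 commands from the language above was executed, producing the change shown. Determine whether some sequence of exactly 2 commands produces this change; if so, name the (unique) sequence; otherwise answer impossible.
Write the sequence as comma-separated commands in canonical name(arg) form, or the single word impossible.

all 49 sequences checked — none match.

impossible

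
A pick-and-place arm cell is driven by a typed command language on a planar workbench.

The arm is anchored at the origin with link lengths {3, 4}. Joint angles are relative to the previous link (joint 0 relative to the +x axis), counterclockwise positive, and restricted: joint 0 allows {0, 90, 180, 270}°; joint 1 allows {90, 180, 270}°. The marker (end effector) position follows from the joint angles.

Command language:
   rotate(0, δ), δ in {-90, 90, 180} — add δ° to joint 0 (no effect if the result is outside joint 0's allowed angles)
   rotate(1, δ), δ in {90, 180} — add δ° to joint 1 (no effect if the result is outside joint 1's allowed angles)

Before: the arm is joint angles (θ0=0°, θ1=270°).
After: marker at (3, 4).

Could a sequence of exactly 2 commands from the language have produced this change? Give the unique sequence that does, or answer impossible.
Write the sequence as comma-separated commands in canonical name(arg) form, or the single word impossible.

rotate(1, 90), rotate(1, 180)

key: order matters: swapping rotate(1, 90) and rotate(1, 180) lands elsewhere
from: joint angles (θ0=0°, θ1=270°)
[1] after rotate(1, 90): joint angles (θ0=0°, θ1=270°)
[2] after rotate(1, 180): joint angles (θ0=0°, θ1=90°)
uniquely the one of 25 2-step routes that fits.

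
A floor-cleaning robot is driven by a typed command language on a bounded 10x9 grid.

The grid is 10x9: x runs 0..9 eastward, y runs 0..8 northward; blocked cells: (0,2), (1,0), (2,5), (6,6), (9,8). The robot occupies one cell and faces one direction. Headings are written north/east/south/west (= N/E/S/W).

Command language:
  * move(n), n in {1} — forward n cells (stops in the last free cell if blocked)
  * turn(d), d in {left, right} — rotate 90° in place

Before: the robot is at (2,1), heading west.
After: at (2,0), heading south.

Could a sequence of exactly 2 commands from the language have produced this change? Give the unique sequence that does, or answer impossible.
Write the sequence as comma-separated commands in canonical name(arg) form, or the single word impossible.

turn(left), move(1)

key: order matters: swapping turn(left) and move(1) lands elsewhere
t0: at (2,1), heading west
t=1 turn(left) ⇒ at (2,1), heading south
t=2 move(1) ⇒ at (2,0), heading south
no rival 2-sequence matches.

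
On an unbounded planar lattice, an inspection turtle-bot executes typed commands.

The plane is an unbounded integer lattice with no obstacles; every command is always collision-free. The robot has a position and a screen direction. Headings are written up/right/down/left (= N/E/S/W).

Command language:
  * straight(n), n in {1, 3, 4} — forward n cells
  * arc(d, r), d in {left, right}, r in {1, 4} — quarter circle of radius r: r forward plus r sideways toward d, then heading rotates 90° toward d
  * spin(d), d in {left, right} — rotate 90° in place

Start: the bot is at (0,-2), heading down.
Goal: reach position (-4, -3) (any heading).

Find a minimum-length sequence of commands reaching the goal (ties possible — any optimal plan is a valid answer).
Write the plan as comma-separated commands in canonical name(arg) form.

arc(right, 1), straight(3)

initial: at (0,-2), heading down
[1] after arc(right, 1): at (-1,-3), heading left
[2] after straight(3): at (-4,-3), heading left
no 1-step plan works, so 2 is optimal.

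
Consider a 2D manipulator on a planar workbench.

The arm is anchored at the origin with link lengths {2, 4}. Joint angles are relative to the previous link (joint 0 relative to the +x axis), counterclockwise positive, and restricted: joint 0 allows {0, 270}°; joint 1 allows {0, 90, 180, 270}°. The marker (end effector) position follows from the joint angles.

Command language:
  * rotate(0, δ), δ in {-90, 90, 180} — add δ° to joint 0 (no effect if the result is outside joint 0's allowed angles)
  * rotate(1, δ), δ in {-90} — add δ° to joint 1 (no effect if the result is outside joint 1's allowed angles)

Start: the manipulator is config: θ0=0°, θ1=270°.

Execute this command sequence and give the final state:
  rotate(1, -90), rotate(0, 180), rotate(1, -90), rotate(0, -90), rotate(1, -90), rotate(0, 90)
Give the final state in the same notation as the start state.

config: θ0=0°, θ1=0°

initial: config: θ0=0°, θ1=270°
step 1 (rotate(1, -90)): config: θ0=0°, θ1=180°
step 2 (rotate(0, 180)): config: θ0=0°, θ1=180°
step 3 (rotate(1, -90)): config: θ0=0°, θ1=90°
step 4 (rotate(0, -90)): config: θ0=270°, θ1=90°
step 5 (rotate(1, -90)): config: θ0=270°, θ1=0°
step 6 (rotate(0, 90)): config: θ0=0°, θ1=0°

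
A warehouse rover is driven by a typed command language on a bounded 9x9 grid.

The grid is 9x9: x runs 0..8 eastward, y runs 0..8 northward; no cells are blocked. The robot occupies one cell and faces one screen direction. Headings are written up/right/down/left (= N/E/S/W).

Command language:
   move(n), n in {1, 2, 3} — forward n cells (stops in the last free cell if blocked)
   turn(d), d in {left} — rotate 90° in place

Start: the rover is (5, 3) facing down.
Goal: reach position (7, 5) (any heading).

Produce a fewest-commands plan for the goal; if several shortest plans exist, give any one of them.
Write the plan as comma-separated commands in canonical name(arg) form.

turn(left), move(2), turn(left), move(2)

t0: (5, 3) facing down
step 1 (turn(left)): (5, 3) facing right
step 2 (move(2)): (7, 3) facing right
step 3 (turn(left)): (7, 3) facing up
step 4 (move(2)): (7, 5) facing up
nothing shorter than 4 reaches the goal.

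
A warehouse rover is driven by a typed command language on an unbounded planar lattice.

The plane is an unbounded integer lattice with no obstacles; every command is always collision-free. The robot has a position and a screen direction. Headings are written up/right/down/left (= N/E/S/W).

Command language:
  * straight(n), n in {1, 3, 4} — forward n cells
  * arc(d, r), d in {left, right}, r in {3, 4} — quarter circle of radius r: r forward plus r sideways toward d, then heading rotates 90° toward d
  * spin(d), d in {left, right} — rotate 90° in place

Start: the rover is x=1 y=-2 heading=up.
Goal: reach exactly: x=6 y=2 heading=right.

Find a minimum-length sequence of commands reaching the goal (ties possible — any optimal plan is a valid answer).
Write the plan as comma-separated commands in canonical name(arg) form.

begin: x=1 y=-2 heading=up
1. arc(right, 4) → x=5 y=2 heading=right
2. straight(1) → x=6 y=2 heading=right
nothing shorter than 2 reaches the goal.

arc(right, 4), straight(1)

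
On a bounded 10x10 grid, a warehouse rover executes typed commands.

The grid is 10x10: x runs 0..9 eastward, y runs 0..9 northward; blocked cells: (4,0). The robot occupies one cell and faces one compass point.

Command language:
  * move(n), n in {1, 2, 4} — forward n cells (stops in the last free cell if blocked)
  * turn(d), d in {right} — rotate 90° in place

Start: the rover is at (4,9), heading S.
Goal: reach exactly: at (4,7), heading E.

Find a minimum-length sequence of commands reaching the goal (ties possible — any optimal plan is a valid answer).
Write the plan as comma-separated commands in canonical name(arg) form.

move(2), turn(right), turn(right), turn(right)

begin: at (4,9), heading S
1. move(2) → at (4,7), heading S
2. turn(right) → at (4,7), heading W
3. turn(right) → at (4,7), heading N
4. turn(right) → at (4,7), heading E
minimal: 4 command(s), checked below 4.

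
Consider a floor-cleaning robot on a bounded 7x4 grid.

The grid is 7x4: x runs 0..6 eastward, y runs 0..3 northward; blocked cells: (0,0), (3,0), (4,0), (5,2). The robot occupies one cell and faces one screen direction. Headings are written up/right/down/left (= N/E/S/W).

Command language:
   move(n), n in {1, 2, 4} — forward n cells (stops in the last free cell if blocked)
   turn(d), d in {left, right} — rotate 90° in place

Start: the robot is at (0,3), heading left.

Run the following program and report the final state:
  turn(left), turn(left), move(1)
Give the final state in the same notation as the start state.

start: at (0,3), heading left
t=1 turn(left) ⇒ at (0,3), heading down
t=2 turn(left) ⇒ at (0,3), heading right
t=3 move(1) ⇒ at (1,3), heading right

at (1,3), heading right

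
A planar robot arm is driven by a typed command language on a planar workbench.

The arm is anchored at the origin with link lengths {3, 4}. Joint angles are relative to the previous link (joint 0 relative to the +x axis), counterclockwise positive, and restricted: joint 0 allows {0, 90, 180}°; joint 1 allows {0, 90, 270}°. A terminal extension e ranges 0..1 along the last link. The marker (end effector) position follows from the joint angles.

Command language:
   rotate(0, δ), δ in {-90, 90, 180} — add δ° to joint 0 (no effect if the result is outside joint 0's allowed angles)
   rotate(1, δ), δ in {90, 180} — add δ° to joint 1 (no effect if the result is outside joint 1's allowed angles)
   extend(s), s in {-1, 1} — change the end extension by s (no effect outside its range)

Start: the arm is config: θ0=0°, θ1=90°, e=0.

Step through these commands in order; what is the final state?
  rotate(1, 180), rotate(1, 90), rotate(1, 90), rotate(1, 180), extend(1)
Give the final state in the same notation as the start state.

initial: config: θ0=0°, θ1=90°, e=0
t=1 rotate(1, 180) ⇒ config: θ0=0°, θ1=270°, e=0
t=2 rotate(1, 90) ⇒ config: θ0=0°, θ1=0°, e=0
t=3 rotate(1, 90) ⇒ config: θ0=0°, θ1=90°, e=0
t=4 rotate(1, 180) ⇒ config: θ0=0°, θ1=270°, e=0
t=5 extend(1) ⇒ config: θ0=0°, θ1=270°, e=1

config: θ0=0°, θ1=270°, e=1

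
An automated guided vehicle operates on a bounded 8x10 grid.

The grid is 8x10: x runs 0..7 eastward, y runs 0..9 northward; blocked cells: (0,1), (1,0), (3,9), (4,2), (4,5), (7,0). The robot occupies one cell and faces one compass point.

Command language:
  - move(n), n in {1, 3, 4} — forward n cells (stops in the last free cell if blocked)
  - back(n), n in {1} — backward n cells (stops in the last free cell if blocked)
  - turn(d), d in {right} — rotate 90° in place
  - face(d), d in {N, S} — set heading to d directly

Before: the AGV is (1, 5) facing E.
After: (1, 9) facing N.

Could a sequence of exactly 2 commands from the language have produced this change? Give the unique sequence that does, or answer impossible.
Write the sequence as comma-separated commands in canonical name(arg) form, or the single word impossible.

face(N), move(4)

key: cell and facing (now N) both changed — the 2 commands mix motion and turning
t0: (1, 5) facing E
1. face(N) → (1, 5) facing N
2. move(4) → (1, 9) facing N
all 49 alternatives checked — unique.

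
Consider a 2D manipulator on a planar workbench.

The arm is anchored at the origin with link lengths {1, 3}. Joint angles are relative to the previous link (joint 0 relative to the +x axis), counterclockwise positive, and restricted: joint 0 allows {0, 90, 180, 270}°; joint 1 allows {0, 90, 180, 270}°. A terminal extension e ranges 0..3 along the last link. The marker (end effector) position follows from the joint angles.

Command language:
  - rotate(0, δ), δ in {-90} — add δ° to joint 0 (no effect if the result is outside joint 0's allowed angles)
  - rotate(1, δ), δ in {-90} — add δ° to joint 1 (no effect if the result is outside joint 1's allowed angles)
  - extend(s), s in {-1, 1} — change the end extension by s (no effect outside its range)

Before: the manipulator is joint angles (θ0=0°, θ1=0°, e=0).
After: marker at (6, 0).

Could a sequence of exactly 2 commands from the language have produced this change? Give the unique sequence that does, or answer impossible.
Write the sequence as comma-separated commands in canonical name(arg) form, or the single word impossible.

extend(1), extend(1)

initial: joint angles (θ0=0°, θ1=0°, e=0)
step 1 (extend(1)): joint angles (θ0=0°, θ1=0°, e=1)
step 2 (extend(1)): joint angles (θ0=0°, θ1=0°, e=2)
no other 2-command option fits: unique.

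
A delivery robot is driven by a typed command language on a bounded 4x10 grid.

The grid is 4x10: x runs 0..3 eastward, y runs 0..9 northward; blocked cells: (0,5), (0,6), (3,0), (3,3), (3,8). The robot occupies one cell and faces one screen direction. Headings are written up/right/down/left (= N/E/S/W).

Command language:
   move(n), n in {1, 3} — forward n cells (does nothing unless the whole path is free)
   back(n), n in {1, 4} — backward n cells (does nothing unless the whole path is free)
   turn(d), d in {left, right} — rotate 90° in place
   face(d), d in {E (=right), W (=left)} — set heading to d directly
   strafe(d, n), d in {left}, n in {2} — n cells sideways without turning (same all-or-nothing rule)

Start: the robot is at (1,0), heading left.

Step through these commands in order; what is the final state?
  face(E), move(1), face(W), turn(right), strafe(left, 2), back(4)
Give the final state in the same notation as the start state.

begin: at (1,0), heading left
step 1 (face(E)): at (1,0), heading right
step 2 (move(1)): at (2,0), heading right
step 3 (face(W)): at (2,0), heading left
step 4 (turn(right)): at (2,0), heading up
step 5 (strafe(left, 2)): at (0,0), heading up
step 6 (back(4)): at (0,0), heading up

at (0,0), heading up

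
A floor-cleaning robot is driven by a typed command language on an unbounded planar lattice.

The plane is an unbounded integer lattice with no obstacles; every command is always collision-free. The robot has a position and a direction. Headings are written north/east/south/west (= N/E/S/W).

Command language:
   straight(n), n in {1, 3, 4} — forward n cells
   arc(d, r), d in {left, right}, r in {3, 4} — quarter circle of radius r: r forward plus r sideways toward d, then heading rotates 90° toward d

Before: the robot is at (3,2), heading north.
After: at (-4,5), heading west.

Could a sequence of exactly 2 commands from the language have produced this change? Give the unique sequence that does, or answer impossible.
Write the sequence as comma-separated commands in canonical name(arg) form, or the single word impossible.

key: cell and facing (now W) both changed — the 2 commands mix motion and turning
t0: at (3,2), heading north
step 1 (arc(left, 3)): at (0,5), heading west
step 2 (straight(4)): at (-4,5), heading west
no rival 2-sequence matches.

arc(left, 3), straight(4)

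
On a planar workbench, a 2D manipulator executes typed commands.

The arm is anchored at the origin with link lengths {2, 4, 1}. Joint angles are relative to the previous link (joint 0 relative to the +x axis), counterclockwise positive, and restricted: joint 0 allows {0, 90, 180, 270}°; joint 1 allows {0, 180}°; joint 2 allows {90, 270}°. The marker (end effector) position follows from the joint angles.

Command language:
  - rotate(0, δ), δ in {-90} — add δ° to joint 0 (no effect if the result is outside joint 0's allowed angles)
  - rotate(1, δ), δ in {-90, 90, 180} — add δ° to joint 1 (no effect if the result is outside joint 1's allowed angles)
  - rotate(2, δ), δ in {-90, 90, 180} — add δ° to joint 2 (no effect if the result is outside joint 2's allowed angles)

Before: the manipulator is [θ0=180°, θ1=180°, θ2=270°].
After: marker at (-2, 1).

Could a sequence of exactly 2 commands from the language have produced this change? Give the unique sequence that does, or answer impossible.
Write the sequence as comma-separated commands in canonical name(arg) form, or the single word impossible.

begin: [θ0=180°, θ1=180°, θ2=270°]
1. rotate(0, -90) → [θ0=90°, θ1=180°, θ2=270°]
2. rotate(0, -90) → [θ0=0°, θ1=180°, θ2=270°]
no other 2-command option fits: unique.

rotate(0, -90), rotate(0, -90)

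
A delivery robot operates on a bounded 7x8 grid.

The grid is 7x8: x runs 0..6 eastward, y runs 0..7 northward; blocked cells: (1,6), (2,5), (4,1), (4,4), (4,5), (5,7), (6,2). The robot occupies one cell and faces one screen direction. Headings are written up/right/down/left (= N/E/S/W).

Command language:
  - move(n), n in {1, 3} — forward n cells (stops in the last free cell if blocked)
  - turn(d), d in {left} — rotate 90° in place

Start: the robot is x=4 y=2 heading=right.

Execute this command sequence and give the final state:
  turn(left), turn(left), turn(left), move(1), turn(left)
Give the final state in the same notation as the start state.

x=4 y=2 heading=right

from: x=4 y=2 heading=right
t=1 turn(left) ⇒ x=4 y=2 heading=up
t=2 turn(left) ⇒ x=4 y=2 heading=left
t=3 turn(left) ⇒ x=4 y=2 heading=down
t=4 move(1) ⇒ x=4 y=2 heading=down
t=5 turn(left) ⇒ x=4 y=2 heading=right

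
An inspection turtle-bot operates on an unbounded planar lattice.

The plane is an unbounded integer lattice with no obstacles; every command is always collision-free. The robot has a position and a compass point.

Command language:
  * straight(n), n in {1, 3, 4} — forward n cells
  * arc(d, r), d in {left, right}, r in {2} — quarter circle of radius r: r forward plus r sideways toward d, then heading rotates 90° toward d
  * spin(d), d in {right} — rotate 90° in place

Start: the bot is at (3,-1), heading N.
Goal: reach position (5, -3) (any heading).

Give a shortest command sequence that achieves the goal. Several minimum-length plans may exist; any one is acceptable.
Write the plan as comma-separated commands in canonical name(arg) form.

initial: at (3,-1), heading N
step 1 (spin(right)): at (3,-1), heading E
step 2 (arc(right, 2)): at (5,-3), heading S
shorter routes all fall short; 2 is best.

spin(right), arc(right, 2)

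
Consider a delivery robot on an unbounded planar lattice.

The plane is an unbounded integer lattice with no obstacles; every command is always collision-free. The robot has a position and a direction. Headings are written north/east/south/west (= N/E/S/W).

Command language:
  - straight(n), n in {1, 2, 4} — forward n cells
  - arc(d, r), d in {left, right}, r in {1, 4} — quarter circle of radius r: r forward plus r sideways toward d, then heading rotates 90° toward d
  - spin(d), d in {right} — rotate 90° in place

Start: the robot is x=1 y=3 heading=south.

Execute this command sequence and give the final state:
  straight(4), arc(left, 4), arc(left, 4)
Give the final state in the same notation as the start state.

start: x=1 y=3 heading=south
1. straight(4) → x=1 y=-1 heading=south
2. arc(left, 4) → x=5 y=-5 heading=east
3. arc(left, 4) → x=9 y=-1 heading=north

x=9 y=-1 heading=north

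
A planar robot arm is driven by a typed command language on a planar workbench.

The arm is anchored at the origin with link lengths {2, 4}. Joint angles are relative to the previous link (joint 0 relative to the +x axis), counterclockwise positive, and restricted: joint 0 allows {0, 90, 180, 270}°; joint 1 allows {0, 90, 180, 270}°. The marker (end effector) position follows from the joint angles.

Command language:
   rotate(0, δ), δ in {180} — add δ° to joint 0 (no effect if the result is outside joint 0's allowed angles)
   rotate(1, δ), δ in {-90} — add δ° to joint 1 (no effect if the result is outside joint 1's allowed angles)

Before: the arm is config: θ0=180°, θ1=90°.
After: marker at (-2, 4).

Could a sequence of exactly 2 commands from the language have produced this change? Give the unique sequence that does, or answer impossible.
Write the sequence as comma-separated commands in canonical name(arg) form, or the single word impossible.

t0: config: θ0=180°, θ1=90°
[1] after rotate(1, -90): config: θ0=180°, θ1=0°
[2] after rotate(1, -90): config: θ0=180°, θ1=270°
uniquely the one of 4 2-step routes that fits.

rotate(1, -90), rotate(1, -90)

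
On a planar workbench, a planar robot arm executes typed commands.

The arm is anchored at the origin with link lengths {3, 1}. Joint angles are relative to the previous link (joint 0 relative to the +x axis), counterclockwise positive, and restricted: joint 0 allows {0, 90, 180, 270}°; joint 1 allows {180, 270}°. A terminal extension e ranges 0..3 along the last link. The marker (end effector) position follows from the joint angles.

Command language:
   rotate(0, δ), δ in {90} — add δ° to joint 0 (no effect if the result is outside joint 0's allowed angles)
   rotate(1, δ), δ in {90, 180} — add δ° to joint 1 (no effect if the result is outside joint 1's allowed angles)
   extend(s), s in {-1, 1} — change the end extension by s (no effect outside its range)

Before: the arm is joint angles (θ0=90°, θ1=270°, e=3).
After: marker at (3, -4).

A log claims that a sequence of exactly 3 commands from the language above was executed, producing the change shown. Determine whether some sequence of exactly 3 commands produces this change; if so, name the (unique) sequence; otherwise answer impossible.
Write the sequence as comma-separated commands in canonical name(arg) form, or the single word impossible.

initial: joint angles (θ0=90°, θ1=270°, e=3)
1. rotate(0, 90) → joint angles (θ0=180°, θ1=270°, e=3)
2. rotate(0, 90) → joint angles (θ0=270°, θ1=270°, e=3)
3. rotate(0, 90) → joint angles (θ0=0°, θ1=270°, e=3)
no rival 3-sequence matches.

rotate(0, 90), rotate(0, 90), rotate(0, 90)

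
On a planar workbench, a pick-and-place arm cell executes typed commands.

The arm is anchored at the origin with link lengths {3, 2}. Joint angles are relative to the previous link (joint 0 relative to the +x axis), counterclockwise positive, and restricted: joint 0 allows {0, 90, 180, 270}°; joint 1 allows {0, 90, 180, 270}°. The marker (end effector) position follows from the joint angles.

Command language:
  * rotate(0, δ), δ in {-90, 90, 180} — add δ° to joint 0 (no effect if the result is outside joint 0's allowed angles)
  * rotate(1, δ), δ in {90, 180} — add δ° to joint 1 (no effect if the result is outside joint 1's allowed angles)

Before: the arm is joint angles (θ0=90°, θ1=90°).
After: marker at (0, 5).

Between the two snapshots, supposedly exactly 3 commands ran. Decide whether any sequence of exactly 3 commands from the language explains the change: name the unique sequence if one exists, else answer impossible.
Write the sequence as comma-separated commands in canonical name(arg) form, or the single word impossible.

rotate(1, 90), rotate(1, 90), rotate(1, 90)

initial: joint angles (θ0=90°, θ1=90°)
t=1 rotate(1, 90) ⇒ joint angles (θ0=90°, θ1=180°)
t=2 rotate(1, 90) ⇒ joint angles (θ0=90°, θ1=270°)
t=3 rotate(1, 90) ⇒ joint angles (θ0=90°, θ1=0°)
no rival 3-sequence matches.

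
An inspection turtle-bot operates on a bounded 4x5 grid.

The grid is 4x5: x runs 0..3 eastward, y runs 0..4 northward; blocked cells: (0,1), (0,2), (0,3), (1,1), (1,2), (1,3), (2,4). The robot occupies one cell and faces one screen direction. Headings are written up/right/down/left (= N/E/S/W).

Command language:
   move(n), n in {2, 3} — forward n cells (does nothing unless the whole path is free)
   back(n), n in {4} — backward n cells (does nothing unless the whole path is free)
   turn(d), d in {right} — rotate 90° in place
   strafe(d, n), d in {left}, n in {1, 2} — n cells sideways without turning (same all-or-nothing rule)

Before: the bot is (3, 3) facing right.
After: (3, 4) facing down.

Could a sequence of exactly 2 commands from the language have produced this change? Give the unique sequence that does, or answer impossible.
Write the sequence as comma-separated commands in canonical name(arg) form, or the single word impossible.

key: running turn(right) before strafe(left, 1) would end elsewhere — order is forced
initial: (3, 3) facing right
1. strafe(left, 1) → (3, 4) facing right
2. turn(right) → (3, 4) facing down
no rival 2-sequence matches.

strafe(left, 1), turn(right)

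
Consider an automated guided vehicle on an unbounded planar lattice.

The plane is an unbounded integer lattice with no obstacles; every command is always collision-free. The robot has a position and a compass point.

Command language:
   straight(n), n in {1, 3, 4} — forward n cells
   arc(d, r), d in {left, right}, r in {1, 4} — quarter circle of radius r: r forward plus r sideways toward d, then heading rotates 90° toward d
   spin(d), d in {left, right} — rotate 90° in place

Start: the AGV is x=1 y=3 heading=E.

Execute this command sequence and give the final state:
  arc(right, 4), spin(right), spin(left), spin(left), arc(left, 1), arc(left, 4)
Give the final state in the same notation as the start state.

initial: x=1 y=3 heading=E
t=1 arc(right, 4) ⇒ x=5 y=-1 heading=S
t=2 spin(right) ⇒ x=5 y=-1 heading=W
t=3 spin(left) ⇒ x=5 y=-1 heading=S
t=4 spin(left) ⇒ x=5 y=-1 heading=E
t=5 arc(left, 1) ⇒ x=6 y=0 heading=N
t=6 arc(left, 4) ⇒ x=2 y=4 heading=W

x=2 y=4 heading=W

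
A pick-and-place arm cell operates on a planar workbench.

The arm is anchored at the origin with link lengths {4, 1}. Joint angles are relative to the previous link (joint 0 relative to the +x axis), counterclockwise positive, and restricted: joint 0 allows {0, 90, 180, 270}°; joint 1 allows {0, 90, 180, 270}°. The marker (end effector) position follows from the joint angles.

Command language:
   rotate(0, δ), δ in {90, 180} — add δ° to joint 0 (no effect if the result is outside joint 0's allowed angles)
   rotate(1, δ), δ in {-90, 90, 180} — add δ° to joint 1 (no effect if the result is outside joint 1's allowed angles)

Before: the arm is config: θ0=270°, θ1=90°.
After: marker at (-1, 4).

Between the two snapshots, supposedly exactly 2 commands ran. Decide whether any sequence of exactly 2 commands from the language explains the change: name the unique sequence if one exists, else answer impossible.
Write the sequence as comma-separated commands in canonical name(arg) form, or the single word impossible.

begin: config: θ0=270°, θ1=90°
step 1 (rotate(0, 90)): config: θ0=0°, θ1=90°
step 2 (rotate(0, 90)): config: θ0=90°, θ1=90°
all 25 alternatives checked — unique.

rotate(0, 90), rotate(0, 90)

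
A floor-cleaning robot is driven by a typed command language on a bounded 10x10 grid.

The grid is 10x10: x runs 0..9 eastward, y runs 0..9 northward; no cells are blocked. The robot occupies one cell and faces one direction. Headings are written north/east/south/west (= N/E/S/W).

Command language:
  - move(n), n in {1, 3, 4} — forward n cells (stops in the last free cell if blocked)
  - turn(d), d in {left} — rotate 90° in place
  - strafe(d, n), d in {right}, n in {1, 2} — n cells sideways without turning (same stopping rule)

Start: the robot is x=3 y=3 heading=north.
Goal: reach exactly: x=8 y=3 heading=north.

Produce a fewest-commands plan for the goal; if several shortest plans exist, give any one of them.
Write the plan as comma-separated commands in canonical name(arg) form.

t0: x=3 y=3 heading=north
1. strafe(right, 2) → x=5 y=3 heading=north
2. strafe(right, 2) → x=7 y=3 heading=north
3. strafe(right, 1) → x=8 y=3 heading=north
shorter routes all fall short; 3 is best.

strafe(right, 2), strafe(right, 2), strafe(right, 1)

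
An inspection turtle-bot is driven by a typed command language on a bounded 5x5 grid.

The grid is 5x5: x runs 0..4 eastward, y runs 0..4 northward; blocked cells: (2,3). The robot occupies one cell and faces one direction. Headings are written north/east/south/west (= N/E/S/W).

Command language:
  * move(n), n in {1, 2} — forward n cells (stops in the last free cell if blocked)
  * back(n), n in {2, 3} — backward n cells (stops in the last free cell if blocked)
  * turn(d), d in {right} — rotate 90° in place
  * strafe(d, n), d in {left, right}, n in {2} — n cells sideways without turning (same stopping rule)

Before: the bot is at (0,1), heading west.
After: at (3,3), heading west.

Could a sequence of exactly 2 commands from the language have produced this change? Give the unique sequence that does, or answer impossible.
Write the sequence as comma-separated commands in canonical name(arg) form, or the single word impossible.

back(3), strafe(right, 2)

key: order matters: swapping back(3) and strafe(right, 2) lands elsewhere
begin: at (0,1), heading west
step 1 (back(3)): at (3,1), heading west
step 2 (strafe(right, 2)): at (3,3), heading west
all 49 alternatives checked — unique.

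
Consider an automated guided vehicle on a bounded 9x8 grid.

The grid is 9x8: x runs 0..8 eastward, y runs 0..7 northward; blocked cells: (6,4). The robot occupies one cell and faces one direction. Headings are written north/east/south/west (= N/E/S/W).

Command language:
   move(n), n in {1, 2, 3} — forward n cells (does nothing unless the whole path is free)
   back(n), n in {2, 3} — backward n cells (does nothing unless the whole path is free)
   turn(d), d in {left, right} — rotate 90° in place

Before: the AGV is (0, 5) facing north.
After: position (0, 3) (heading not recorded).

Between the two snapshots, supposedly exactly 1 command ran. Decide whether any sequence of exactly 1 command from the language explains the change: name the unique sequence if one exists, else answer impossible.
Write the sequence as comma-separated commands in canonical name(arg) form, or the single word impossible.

t0: (0, 5) facing north
step 1 (back(2)): (0, 3) facing north
no rival 1-sequence matches.

back(2)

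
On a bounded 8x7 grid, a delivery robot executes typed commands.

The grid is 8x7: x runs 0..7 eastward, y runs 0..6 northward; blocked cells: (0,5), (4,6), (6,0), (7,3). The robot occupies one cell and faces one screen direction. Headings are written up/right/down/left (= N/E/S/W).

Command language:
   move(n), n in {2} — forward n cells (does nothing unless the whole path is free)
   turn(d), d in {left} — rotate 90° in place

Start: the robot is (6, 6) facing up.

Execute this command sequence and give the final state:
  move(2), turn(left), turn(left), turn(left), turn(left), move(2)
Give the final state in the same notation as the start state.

from: (6, 6) facing up
t=1 move(2) ⇒ (6, 6) facing up
t=2 turn(left) ⇒ (6, 6) facing left
t=3 turn(left) ⇒ (6, 6) facing down
t=4 turn(left) ⇒ (6, 6) facing right
t=5 turn(left) ⇒ (6, 6) facing up
t=6 move(2) ⇒ (6, 6) facing up

(6, 6) facing up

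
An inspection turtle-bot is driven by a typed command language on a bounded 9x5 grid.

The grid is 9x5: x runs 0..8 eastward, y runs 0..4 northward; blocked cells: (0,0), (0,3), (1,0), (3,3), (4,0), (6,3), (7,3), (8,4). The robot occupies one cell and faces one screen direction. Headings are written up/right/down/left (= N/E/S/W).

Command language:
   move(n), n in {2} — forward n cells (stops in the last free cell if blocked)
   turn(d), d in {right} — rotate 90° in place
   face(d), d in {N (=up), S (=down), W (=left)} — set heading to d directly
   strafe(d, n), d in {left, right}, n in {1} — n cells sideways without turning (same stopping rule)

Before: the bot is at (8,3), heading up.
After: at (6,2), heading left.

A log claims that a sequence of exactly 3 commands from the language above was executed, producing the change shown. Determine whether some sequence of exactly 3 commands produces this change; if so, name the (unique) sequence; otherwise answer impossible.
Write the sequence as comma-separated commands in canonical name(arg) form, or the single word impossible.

key: running move(2) before face(W) would end elsewhere — order is forced
initial: at (8,3), heading up
[1] after face(W): at (8,3), heading left
[2] after strafe(left, 1): at (8,2), heading left
[3] after move(2): at (6,2), heading left
all 343 alternatives checked — unique.

face(W), strafe(left, 1), move(2)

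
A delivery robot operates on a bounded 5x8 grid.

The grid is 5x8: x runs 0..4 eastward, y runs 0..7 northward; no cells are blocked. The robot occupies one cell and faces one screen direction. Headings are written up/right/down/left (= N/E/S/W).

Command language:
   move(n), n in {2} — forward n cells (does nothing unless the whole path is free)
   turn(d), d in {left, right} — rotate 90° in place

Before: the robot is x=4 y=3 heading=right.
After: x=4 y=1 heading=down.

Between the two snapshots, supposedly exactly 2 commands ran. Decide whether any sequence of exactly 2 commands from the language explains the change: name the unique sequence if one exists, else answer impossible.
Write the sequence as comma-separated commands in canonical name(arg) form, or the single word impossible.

turn(right), move(2)

key: order matters: swapping turn(right) and move(2) lands elsewhere
initial: x=4 y=3 heading=right
step 1 (turn(right)): x=4 y=3 heading=down
step 2 (move(2)): x=4 y=1 heading=down
no rival 2-sequence matches.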